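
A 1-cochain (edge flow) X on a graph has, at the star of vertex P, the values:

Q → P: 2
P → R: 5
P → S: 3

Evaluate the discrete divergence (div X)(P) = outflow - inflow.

Divergence = sum of outgoing flows = (-2) + 5 + 3 = 6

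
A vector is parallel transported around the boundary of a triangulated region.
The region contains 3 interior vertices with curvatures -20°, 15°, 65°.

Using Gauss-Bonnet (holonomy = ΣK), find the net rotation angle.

Holonomy = total enclosed curvature = (-20°) + 15° + 65° = 60°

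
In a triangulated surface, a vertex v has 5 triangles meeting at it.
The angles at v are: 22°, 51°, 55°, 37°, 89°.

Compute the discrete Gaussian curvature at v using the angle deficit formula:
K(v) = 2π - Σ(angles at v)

Sum of angles = 254°. K = 360° - 254° = 106° = 53π/90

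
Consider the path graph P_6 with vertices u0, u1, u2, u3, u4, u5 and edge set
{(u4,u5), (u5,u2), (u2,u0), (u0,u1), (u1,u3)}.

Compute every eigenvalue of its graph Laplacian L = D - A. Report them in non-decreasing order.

The path graph P_n has Laplacian eigenvalues λ_k = 2 − 2cos(kπ/n), k = 0, 1, …, n−1. Here n = 6:
k=0: 2 − 2cos(0) = 0.0; k=1: 2 − 2cos(π/6) = 0.2679; k=2: 2 − 2cos(π/3) = 1.0; k=3: 2 − 2cos(π/2) = 2.0; k=4: 2 − 2cos(2π/3) = 3.0; k=5: 2 − 2cos(5π/6) = 3.7321.
Laplacian eigenvalues (increasing order): [0.0, 0.2679, 1.0, 2.0, 3.0, 3.7321]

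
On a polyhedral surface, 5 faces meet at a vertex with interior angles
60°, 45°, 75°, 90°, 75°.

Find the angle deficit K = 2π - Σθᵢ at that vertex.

Sum of angles = 345°. K = 360° - 345° = 15° = π/12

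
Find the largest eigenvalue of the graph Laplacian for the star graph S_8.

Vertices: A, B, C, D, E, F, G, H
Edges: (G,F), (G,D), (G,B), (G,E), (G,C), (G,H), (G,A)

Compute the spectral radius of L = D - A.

The star S_8 is the complete bipartite graph K_{1,7} (one hub of degree 7, 7 leaves of degree 1). The Laplacian spectrum of K_{p,q} is 0, p (multiplicity q−1), q (multiplicity p−1), p+q. With p = 1, q = 7: 0 once, 1 with multiplicity 6, and 8 once. (Check: trace L = sum of degrees = 14 = 6·1 + 8.)
Laplacian eigenvalues: [0.0, 1.0, 1.0, 1.0, 1.0, 1.0, 1.0, 8.0]. Largest eigenvalue (spectral radius) = 8.0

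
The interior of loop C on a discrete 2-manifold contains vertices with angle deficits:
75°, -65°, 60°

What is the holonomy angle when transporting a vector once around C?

Holonomy = total enclosed curvature = 75° + (-65°) + 60° = 70°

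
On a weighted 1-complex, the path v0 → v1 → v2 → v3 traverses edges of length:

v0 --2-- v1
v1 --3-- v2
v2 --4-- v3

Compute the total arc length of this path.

Arc length = 2 + 3 + 4 = 9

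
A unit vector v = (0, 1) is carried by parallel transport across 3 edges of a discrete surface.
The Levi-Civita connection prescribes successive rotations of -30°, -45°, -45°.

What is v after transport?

Total rotation: (-30°) + (-45°) + (-45°) = -120°. Final vector: (0.8660, -0.5000)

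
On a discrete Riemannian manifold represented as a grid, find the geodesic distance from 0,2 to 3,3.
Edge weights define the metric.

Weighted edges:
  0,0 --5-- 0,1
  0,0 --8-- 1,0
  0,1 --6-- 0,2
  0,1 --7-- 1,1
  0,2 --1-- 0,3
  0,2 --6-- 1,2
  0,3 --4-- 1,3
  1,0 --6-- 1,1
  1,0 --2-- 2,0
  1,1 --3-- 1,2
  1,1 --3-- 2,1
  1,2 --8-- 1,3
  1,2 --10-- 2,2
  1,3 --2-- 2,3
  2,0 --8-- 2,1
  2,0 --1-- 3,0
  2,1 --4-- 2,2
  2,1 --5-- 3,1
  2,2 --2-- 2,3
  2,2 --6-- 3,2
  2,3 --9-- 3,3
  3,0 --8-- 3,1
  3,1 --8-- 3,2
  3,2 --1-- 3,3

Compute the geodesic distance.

Shortest path: 0,2 → 0,3 → 1,3 → 2,3 → 3,3, total weight = 16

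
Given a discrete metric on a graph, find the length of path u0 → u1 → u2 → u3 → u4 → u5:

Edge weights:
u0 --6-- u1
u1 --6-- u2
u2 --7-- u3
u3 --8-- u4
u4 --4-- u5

Arc length = 6 + 6 + 7 + 8 + 4 = 31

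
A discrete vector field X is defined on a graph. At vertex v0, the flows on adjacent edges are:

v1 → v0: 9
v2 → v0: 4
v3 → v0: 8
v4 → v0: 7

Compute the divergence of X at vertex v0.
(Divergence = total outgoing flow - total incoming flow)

Divergence = sum of outgoing flows = (-9) + (-4) + (-8) + (-7) = -28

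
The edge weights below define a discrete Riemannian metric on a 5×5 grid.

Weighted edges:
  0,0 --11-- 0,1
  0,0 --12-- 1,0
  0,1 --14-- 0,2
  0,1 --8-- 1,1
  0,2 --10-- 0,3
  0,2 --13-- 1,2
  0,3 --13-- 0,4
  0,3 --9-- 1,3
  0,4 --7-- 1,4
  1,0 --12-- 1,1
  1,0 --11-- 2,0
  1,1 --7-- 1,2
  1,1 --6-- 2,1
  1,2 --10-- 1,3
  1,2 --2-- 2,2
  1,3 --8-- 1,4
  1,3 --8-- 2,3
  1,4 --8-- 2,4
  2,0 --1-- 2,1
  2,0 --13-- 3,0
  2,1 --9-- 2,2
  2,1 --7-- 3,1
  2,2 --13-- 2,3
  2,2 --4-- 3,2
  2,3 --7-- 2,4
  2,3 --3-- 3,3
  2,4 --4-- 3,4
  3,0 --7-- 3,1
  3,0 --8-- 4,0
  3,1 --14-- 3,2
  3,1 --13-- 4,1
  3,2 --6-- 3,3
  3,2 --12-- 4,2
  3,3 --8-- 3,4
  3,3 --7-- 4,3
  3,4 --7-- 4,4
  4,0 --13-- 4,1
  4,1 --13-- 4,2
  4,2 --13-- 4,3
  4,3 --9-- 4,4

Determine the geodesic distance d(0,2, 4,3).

Shortest path: 0,2 → 1,2 → 2,2 → 3,2 → 3,3 → 4,3, total weight = 32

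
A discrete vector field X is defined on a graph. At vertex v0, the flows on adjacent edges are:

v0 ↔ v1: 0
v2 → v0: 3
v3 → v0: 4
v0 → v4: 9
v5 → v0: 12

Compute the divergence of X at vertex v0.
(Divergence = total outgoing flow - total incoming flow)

Divergence = sum of outgoing flows = 0 + (-3) + (-4) + 9 + (-12) = -10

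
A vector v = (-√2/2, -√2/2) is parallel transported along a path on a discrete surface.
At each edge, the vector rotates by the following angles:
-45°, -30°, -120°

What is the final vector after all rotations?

Total rotation: (-45°) + (-30°) + (-120°) = -195° ≡ 165° (mod 360°). Final vector: (0.8660, 0.5000)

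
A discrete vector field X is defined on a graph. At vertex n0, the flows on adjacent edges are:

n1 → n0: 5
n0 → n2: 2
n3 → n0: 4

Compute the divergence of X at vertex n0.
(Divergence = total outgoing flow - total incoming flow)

Divergence = sum of outgoing flows = (-5) + 2 + (-4) = -7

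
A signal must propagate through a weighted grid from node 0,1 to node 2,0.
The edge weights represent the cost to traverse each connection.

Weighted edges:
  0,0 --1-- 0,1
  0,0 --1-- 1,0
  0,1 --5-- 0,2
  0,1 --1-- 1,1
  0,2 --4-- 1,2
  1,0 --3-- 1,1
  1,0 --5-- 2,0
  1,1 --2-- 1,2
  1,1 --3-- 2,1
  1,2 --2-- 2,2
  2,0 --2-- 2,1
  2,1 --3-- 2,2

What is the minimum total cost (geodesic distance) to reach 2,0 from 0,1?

Shortest path: 0,1 → 1,1 → 2,1 → 2,0, total weight = 6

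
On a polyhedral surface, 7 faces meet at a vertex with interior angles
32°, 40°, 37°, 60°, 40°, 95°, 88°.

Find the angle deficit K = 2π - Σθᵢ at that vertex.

Sum of angles = 392°. K = 360° - 392° = -32° = -8π/45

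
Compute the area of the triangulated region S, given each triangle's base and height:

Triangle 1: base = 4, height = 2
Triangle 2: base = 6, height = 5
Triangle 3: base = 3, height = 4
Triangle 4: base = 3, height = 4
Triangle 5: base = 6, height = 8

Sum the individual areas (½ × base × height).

(1/2)×4×2 + (1/2)×6×5 + (1/2)×3×4 + (1/2)×3×4 + (1/2)×6×8 = 55.0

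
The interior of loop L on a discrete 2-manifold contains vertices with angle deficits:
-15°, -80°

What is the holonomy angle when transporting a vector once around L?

Holonomy = total enclosed curvature = (-15°) + (-80°) = -95°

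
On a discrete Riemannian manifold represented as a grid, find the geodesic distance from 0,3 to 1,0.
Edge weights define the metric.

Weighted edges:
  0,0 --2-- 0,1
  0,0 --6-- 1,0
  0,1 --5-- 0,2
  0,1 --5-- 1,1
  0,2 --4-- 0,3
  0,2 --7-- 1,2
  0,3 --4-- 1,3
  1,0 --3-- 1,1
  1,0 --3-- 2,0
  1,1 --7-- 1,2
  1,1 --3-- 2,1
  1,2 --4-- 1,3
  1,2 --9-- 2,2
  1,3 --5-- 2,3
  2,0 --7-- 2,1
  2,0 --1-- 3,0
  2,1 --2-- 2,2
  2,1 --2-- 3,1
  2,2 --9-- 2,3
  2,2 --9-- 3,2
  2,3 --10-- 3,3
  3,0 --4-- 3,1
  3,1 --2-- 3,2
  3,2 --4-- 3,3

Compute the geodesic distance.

Shortest path: 0,3 → 0,2 → 0,1 → 0,0 → 1,0, total weight = 17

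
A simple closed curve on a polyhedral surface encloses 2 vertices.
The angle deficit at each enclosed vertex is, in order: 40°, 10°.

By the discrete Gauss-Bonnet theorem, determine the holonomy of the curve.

Holonomy = total enclosed curvature = 40° + 10° = 50°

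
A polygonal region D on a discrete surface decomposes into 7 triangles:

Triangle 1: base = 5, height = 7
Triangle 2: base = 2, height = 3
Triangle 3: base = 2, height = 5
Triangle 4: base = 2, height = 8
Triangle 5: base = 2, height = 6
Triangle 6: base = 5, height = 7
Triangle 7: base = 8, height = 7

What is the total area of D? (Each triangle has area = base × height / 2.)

(1/2)×5×7 + (1/2)×2×3 + (1/2)×2×5 + (1/2)×2×8 + (1/2)×2×6 + (1/2)×5×7 + (1/2)×8×7 = 85.0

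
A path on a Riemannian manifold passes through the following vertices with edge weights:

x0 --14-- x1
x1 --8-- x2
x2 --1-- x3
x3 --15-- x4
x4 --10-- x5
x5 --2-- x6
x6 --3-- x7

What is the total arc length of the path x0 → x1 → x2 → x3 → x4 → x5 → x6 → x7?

Arc length = 14 + 8 + 1 + 15 + 10 + 2 + 3 = 53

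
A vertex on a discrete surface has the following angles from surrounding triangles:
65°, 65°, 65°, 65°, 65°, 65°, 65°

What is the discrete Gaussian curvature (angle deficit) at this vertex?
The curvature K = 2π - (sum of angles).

Sum of angles = 455°. K = 360° - 455° = -95° = -19π/36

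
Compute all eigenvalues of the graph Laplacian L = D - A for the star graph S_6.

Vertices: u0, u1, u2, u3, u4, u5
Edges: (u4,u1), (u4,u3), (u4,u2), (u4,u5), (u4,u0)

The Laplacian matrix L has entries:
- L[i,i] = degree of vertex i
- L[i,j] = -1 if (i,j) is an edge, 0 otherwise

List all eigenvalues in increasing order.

The star S_6 is the complete bipartite graph K_{1,5} (one hub of degree 5, 5 leaves of degree 1). The Laplacian spectrum of K_{p,q} is 0, p (multiplicity q−1), q (multiplicity p−1), p+q. With p = 1, q = 5: 0 once, 1 with multiplicity 4, and 6 once. (Check: trace L = sum of degrees = 10 = 4·1 + 6.)
Laplacian eigenvalues (increasing order): [0.0, 1.0, 1.0, 1.0, 1.0, 6.0]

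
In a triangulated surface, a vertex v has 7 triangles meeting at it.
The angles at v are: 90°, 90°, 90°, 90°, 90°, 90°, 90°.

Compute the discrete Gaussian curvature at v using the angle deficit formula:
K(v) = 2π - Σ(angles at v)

Sum of angles = 630°. K = 360° - 630° = -270° = -3π/2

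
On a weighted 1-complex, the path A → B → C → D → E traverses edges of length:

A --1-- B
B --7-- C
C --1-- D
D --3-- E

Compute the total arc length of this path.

Arc length = 1 + 7 + 1 + 3 = 12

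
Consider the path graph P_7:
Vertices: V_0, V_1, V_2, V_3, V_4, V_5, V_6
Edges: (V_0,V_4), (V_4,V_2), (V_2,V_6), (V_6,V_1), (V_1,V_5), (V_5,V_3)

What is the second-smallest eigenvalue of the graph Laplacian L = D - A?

The path graph P_n has Laplacian eigenvalues λ_k = 2 − 2cos(kπ/n), k = 0, 1, …, n−1. Here n = 7:
k=0: 2 − 2cos(0) = 0.0; k=1: 2 − 2cos(π/7) = 0.1981; k=2: 2 − 2cos(2π/7) = 0.753; k=3: 2 − 2cos(3π/7) = 1.555; k=4: 2 − 2cos(4π/7) = 2.445; k=5: 2 − 2cos(5π/7) = 3.247; k=6: 2 − 2cos(6π/7) = 3.8019.
Laplacian eigenvalues: [0.0, 0.1981, 0.753, 1.555, 2.445, 3.247, 3.8019]. Algebraic connectivity (smallest non-zero eigenvalue) = 0.1981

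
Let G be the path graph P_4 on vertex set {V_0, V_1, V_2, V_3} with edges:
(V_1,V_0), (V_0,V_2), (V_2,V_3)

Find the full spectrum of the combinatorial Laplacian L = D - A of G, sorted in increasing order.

The path graph P_n has Laplacian eigenvalues λ_k = 2 − 2cos(kπ/n), k = 0, 1, …, n−1. Here n = 4:
k=0: 2 − 2cos(0) = 0.0; k=1: 2 − 2cos(π/4) = 0.5858; k=2: 2 − 2cos(π/2) = 2.0; k=3: 2 − 2cos(3π/4) = 3.4142.
Laplacian eigenvalues (increasing order): [0.0, 0.5858, 2.0, 3.4142]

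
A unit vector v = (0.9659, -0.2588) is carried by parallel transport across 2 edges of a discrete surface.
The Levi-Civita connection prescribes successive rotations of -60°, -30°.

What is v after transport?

Total rotation: (-60°) + (-30°) = -90°. Final vector: (-0.2588, -0.9659)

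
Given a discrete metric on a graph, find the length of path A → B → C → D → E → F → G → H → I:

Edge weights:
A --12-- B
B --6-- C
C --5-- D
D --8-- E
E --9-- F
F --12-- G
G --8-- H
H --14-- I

Arc length = 12 + 6 + 5 + 8 + 9 + 12 + 8 + 14 = 74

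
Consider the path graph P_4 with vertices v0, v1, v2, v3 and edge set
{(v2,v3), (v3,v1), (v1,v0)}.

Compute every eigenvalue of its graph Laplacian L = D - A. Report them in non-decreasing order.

The path graph P_n has Laplacian eigenvalues λ_k = 2 − 2cos(kπ/n), k = 0, 1, …, n−1. Here n = 4:
k=0: 2 − 2cos(0) = 0.0; k=1: 2 − 2cos(π/4) = 0.5858; k=2: 2 − 2cos(π/2) = 2.0; k=3: 2 − 2cos(3π/4) = 3.4142.
Laplacian eigenvalues (increasing order): [0.0, 0.5858, 2.0, 3.4142]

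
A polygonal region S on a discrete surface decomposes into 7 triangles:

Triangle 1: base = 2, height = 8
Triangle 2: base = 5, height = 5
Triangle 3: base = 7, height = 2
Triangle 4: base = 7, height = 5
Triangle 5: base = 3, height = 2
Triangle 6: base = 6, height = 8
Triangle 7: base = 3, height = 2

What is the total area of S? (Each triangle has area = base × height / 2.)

(1/2)×2×8 + (1/2)×5×5 + (1/2)×7×2 + (1/2)×7×5 + (1/2)×3×2 + (1/2)×6×8 + (1/2)×3×2 = 75.0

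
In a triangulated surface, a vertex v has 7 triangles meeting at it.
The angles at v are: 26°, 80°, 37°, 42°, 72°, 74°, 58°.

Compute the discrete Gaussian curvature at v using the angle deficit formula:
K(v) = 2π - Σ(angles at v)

Sum of angles = 389°. K = 360° - 389° = -29° = -29π/180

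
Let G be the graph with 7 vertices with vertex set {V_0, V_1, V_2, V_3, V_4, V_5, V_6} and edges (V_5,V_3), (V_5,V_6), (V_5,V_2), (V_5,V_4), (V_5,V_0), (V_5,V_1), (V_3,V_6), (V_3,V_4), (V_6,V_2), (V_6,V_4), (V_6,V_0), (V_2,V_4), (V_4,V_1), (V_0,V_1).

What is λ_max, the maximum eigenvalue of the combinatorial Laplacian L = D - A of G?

Degrees: deg(V_0) = 3, deg(V_1) = 3, deg(V_2) = 3, deg(V_3) = 3, deg(V_4) = 5, deg(V_5) = 6, deg(V_6) = 5.
L = D − A with rows/columns ordered (V_0, V_1, V_2, V_3, V_4, V_5, V_6):
  [ 3, -1,  0,  0,  0, -1, -1]
  [-1,  3,  0,  0, -1, -1,  0]
  [ 0,  0,  3,  0, -1, -1, -1]
  [ 0,  0,  0,  3, -1, -1, -1]
  [ 0, -1, -1, -1,  5, -1, -1]
  [-1, -1, -1, -1, -1,  6, -1]
  [-1,  0, -1, -1, -1, -1,  5]
Characteristic polynomial: det(λI − L) = λ(λ² − 8λ + 13)(λ − 3)(λ² − 10λ + 23)(λ − 7).
Roots: λ = 0; (λ² − 8λ + 13) = 0 ⇒ λ = 4 ± √3 ≈ 2.2679, 5.7321; (λ − 3) = 0 ⇒ λ = 3; (λ² − 10λ + 23) = 0 ⇒ λ = 5 ± √2 ≈ 3.5858, 6.4142; (λ − 7) = 0 ⇒ λ = 7.
(Check: the roots sum (with multiplicity) to 28, matching trace L = Σdeg = 2·14 = 28.)
Laplacian eigenvalues: [0.0, 2.2679, 3.0, 3.5858, 5.7321, 6.4142, 7.0]. Largest eigenvalue (spectral radius) = 7.0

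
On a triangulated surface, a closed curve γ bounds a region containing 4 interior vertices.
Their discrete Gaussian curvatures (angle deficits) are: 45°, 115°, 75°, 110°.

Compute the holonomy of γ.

Holonomy = total enclosed curvature = 45° + 115° + 75° + 110° = 345°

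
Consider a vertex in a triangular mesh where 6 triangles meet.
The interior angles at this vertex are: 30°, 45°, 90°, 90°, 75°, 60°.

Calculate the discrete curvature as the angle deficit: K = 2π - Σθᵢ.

Sum of angles = 390°. K = 360° - 390° = -30° = -π/6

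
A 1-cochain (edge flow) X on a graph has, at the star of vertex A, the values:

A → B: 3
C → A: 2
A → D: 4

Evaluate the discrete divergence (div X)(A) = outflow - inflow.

Divergence = sum of outgoing flows = 3 + (-2) + 4 = 5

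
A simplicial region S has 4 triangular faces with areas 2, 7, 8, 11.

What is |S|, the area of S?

2 + 7 + 8 + 11 = 28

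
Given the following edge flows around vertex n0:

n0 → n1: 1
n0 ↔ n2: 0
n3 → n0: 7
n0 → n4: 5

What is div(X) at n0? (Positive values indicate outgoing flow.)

Divergence = sum of outgoing flows = 1 + 0 + (-7) + 5 = -1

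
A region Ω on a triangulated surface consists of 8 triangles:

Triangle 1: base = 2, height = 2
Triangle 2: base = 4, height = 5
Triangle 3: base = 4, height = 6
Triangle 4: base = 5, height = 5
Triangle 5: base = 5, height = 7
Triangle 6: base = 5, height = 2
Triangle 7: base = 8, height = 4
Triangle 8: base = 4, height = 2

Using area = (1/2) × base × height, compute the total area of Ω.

(1/2)×2×2 + (1/2)×4×5 + (1/2)×4×6 + (1/2)×5×5 + (1/2)×5×7 + (1/2)×5×2 + (1/2)×8×4 + (1/2)×4×2 = 79.0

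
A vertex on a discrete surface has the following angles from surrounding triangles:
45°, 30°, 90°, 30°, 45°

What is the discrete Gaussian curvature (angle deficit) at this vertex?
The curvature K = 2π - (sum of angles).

Sum of angles = 240°. K = 360° - 240° = 120° = 2π/3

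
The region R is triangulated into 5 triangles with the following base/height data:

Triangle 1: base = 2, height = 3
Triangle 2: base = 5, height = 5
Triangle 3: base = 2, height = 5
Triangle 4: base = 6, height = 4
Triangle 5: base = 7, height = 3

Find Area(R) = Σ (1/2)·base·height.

(1/2)×2×3 + (1/2)×5×5 + (1/2)×2×5 + (1/2)×6×4 + (1/2)×7×3 = 43.0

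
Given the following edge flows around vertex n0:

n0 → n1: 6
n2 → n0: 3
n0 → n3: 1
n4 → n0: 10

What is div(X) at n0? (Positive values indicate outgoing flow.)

Divergence = sum of outgoing flows = 6 + (-3) + 1 + (-10) = -6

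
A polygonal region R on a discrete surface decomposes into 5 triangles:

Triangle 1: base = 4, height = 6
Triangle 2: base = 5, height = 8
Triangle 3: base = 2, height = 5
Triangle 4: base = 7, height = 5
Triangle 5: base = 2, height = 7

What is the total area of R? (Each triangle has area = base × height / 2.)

(1/2)×4×6 + (1/2)×5×8 + (1/2)×2×5 + (1/2)×7×5 + (1/2)×2×7 = 61.5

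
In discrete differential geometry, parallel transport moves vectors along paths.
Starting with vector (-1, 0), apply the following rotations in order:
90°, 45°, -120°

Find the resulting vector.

Total rotation: 90° + 45° + (-120°) = 15°. Final vector: (-0.9659, -0.2588)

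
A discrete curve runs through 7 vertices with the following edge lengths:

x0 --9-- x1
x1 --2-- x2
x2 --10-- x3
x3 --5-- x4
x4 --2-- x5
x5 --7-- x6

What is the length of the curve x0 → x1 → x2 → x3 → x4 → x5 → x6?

Arc length = 9 + 2 + 10 + 5 + 2 + 7 = 35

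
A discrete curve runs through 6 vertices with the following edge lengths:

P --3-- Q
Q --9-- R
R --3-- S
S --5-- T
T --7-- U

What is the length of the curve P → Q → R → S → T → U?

Arc length = 3 + 9 + 3 + 5 + 7 = 27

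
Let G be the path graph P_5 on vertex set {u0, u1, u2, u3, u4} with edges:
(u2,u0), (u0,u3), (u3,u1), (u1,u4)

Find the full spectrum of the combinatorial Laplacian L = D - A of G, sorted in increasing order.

The path graph P_n has Laplacian eigenvalues λ_k = 2 − 2cos(kπ/n), k = 0, 1, …, n−1. Here n = 5:
k=0: 2 − 2cos(0) = 0.0; k=1: 2 − 2cos(π/5) = 0.382; k=2: 2 − 2cos(2π/5) = 1.382; k=3: 2 − 2cos(3π/5) = 2.618; k=4: 2 − 2cos(4π/5) = 3.618.
Laplacian eigenvalues (increasing order): [0.0, 0.382, 1.382, 2.618, 3.618]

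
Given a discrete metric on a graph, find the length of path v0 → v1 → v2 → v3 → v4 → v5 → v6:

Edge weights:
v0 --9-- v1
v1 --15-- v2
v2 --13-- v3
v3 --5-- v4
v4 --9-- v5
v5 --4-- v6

Arc length = 9 + 15 + 13 + 5 + 9 + 4 = 55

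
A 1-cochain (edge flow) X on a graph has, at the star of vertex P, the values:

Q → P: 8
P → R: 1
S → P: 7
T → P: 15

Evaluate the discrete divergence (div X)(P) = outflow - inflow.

Divergence = sum of outgoing flows = (-8) + 1 + (-7) + (-15) = -29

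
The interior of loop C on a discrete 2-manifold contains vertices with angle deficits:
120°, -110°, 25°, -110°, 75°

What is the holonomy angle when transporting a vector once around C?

Holonomy = total enclosed curvature = 120° + (-110°) + 25° + (-110°) + 75° = 0°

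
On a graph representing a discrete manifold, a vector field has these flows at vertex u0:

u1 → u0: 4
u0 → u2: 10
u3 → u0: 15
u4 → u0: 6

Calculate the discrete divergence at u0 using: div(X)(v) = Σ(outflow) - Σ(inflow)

Divergence = sum of outgoing flows = (-4) + 10 + (-15) + (-6) = -15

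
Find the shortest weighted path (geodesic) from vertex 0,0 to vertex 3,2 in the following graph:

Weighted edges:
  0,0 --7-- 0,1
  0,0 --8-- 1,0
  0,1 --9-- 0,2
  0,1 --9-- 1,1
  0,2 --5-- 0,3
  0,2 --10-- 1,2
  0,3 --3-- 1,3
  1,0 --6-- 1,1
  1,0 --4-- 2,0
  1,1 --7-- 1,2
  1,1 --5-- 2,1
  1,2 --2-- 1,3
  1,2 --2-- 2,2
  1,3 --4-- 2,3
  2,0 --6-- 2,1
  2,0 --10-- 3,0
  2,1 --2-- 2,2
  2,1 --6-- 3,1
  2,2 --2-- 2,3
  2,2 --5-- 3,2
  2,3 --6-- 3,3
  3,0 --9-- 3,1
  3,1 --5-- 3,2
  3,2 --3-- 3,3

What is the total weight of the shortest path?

Shortest path: 0,0 → 1,0 → 2,0 → 2,1 → 2,2 → 3,2, total weight = 25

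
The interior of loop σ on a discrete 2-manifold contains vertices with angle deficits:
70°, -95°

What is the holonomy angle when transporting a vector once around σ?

Holonomy = total enclosed curvature = 70° + (-95°) = -25°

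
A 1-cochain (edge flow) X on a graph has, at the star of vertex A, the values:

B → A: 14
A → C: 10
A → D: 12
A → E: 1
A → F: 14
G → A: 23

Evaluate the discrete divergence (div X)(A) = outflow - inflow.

Divergence = sum of outgoing flows = (-14) + 10 + 12 + 1 + 14 + (-23) = 0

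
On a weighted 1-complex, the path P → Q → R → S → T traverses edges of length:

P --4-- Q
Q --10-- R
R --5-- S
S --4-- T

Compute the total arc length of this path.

Arc length = 4 + 10 + 5 + 4 = 23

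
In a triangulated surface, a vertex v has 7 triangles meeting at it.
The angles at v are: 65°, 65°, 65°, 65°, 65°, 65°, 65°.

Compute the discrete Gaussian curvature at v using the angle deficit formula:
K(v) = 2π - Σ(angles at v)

Sum of angles = 455°. K = 360° - 455° = -95°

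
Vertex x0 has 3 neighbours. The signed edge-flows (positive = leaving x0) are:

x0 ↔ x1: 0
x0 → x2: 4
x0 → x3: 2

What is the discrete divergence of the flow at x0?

Divergence = sum of outgoing flows = 0 + 4 + 2 = 6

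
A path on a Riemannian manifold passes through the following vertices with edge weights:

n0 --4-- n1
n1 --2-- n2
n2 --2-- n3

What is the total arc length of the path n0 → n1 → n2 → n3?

Arc length = 4 + 2 + 2 = 8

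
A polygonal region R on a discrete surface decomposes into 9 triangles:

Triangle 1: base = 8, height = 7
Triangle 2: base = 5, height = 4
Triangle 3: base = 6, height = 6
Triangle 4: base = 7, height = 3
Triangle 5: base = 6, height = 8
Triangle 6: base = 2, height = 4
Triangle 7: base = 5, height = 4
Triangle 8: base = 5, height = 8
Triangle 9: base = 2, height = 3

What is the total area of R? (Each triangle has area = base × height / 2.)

(1/2)×8×7 + (1/2)×5×4 + (1/2)×6×6 + (1/2)×7×3 + (1/2)×6×8 + (1/2)×2×4 + (1/2)×5×4 + (1/2)×5×8 + (1/2)×2×3 = 127.5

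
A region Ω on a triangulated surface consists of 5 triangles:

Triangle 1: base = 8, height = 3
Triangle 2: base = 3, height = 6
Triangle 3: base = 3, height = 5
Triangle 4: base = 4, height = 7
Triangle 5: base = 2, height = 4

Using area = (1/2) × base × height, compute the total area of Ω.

(1/2)×8×3 + (1/2)×3×6 + (1/2)×3×5 + (1/2)×4×7 + (1/2)×2×4 = 46.5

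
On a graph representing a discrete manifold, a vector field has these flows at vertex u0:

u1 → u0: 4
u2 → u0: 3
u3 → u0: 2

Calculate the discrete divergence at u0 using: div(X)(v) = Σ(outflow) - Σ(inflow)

Divergence = sum of outgoing flows = (-4) + (-3) + (-2) = -9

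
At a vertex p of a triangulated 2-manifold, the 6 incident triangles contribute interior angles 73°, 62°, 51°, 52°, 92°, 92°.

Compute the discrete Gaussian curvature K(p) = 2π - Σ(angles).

Sum of angles = 422°. K = 360° - 422° = -62° = -31π/90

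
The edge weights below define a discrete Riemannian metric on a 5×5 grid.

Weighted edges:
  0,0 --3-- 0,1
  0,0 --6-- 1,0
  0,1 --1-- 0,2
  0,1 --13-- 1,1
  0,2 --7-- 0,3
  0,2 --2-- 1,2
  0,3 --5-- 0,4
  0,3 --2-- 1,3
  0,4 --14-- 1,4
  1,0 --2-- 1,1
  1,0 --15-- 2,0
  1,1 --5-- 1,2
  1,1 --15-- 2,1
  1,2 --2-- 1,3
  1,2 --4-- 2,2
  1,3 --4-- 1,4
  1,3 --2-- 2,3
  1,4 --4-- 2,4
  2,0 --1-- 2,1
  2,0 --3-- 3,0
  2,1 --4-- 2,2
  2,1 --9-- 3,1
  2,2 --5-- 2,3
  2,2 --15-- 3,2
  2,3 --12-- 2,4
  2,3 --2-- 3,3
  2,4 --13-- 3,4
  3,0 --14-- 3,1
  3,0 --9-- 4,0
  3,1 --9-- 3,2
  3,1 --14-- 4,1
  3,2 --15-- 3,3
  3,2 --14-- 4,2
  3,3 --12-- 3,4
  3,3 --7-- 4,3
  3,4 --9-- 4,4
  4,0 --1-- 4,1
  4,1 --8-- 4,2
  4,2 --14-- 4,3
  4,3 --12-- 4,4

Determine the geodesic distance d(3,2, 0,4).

Shortest path: 3,2 → 3,3 → 2,3 → 1,3 → 0,3 → 0,4, total weight = 26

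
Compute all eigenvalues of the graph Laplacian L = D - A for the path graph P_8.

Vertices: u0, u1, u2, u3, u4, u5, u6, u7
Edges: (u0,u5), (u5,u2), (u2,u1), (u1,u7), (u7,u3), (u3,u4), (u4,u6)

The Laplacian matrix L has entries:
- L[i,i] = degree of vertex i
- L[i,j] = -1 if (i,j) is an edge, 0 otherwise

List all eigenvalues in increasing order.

The path graph P_n has Laplacian eigenvalues λ_k = 2 − 2cos(kπ/n), k = 0, 1, …, n−1. Here n = 8:
k=0: 2 − 2cos(0) = 0.0; k=1: 2 − 2cos(π/8) = 0.1522; k=2: 2 − 2cos(π/4) = 0.5858; k=3: 2 − 2cos(3π/8) = 1.2346; k=4: 2 − 2cos(π/2) = 2.0; k=5: 2 − 2cos(5π/8) = 2.7654; k=6: 2 − 2cos(3π/4) = 3.4142; k=7: 2 − 2cos(7π/8) = 3.8478.
Laplacian eigenvalues (increasing order): [0.0, 0.1522, 0.5858, 1.2346, 2.0, 2.7654, 3.4142, 3.8478]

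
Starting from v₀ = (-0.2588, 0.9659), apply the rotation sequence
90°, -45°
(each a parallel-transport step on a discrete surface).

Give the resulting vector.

Total rotation: 90° + (-45°) = 45°. Final vector: (-0.8660, 0.5000)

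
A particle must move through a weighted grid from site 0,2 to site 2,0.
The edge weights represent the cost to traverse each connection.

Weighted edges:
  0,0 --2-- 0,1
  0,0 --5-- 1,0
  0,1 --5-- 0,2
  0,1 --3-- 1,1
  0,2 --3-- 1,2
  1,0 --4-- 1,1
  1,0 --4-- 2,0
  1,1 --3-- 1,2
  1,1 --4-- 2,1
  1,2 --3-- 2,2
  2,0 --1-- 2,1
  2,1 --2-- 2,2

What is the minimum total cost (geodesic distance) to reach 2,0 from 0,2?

Shortest path: 0,2 → 1,2 → 2,2 → 2,1 → 2,0, total weight = 9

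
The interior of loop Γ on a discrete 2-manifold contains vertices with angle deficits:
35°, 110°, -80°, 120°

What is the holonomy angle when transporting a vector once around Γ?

Holonomy = total enclosed curvature = 35° + 110° + (-80°) + 120° = 185°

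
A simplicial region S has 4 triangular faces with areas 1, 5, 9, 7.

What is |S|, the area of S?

1 + 5 + 9 + 7 = 22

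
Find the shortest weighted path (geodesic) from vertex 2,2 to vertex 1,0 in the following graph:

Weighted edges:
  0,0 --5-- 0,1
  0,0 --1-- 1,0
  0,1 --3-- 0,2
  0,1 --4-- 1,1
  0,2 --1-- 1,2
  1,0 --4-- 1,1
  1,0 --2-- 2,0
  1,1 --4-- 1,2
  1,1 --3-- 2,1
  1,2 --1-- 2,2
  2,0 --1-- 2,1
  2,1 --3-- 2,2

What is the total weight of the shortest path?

Shortest path: 2,2 → 2,1 → 2,0 → 1,0, total weight = 6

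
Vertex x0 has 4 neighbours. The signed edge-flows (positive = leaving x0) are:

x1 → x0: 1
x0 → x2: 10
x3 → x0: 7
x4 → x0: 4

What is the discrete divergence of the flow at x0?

Divergence = sum of outgoing flows = (-1) + 10 + (-7) + (-4) = -2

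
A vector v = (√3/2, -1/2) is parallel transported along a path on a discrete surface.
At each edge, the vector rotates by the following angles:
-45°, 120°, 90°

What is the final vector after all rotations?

Total rotation: (-45°) + 120° + 90° = 165°. Final vector: (-0.7071, 0.7071)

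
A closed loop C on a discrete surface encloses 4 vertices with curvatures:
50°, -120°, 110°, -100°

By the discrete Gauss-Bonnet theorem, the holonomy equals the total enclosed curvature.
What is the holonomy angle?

Holonomy = total enclosed curvature = 50° + (-120°) + 110° + (-100°) = -60°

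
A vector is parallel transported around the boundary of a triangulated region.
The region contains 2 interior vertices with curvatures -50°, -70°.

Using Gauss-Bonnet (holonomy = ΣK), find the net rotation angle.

Holonomy = total enclosed curvature = (-50°) + (-70°) = -120°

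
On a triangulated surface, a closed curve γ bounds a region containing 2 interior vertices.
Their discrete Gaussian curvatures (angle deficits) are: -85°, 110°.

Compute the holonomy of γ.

Holonomy = total enclosed curvature = (-85°) + 110° = 25°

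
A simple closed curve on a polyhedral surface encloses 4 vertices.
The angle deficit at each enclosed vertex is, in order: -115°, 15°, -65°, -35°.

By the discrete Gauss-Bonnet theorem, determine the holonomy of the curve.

Holonomy = total enclosed curvature = (-115°) + 15° + (-65°) + (-35°) = -200°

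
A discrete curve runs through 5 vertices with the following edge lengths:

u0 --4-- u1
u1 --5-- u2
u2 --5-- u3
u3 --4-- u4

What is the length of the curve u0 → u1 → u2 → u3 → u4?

Arc length = 4 + 5 + 5 + 4 = 18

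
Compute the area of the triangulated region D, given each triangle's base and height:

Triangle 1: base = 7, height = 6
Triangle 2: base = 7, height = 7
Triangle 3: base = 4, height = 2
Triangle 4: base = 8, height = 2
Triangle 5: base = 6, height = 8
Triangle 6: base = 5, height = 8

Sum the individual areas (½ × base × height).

(1/2)×7×6 + (1/2)×7×7 + (1/2)×4×2 + (1/2)×8×2 + (1/2)×6×8 + (1/2)×5×8 = 101.5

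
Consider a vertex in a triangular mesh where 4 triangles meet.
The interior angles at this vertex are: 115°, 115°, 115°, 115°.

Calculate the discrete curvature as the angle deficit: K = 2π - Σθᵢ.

Sum of angles = 460°. K = 360° - 460° = -100° = -5π/9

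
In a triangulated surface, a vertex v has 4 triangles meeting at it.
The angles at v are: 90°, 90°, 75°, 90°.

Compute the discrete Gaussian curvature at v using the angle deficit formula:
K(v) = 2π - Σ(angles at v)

Sum of angles = 345°. K = 360° - 345° = 15°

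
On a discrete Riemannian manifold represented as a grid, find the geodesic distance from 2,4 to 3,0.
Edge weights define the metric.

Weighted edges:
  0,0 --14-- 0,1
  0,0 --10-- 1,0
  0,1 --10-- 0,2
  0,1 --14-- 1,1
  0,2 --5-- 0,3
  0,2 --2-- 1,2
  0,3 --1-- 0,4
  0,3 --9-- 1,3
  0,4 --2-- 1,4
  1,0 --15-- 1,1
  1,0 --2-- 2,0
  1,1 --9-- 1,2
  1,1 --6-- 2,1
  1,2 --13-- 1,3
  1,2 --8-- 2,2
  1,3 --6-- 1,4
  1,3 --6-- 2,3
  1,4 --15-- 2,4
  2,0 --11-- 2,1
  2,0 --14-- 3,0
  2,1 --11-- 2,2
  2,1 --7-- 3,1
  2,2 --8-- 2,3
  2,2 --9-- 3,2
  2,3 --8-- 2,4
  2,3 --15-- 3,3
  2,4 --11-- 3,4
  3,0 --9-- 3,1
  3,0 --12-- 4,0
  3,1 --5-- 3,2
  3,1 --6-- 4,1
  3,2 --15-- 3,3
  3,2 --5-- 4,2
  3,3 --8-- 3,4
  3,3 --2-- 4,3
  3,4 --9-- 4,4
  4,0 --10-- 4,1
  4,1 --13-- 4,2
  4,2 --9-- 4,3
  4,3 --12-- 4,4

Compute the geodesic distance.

Shortest path: 2,4 → 2,3 → 2,2 → 3,2 → 3,1 → 3,0, total weight = 39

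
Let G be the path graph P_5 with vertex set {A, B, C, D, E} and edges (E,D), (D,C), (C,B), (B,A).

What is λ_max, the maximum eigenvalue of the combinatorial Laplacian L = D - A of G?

The path graph P_n has Laplacian eigenvalues λ_k = 2 − 2cos(kπ/n), k = 0, 1, …, n−1. Here n = 5:
k=0: 2 − 2cos(0) = 0.0; k=1: 2 − 2cos(π/5) = 0.382; k=2: 2 − 2cos(2π/5) = 1.382; k=3: 2 − 2cos(3π/5) = 2.618; k=4: 2 − 2cos(4π/5) = 3.618.
Laplacian eigenvalues: [0.0, 0.382, 1.382, 2.618, 3.618]. Largest eigenvalue (spectral radius) = 3.618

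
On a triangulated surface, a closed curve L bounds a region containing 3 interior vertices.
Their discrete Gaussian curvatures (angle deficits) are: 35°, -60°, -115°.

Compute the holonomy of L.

Holonomy = total enclosed curvature = 35° + (-60°) + (-115°) = -140°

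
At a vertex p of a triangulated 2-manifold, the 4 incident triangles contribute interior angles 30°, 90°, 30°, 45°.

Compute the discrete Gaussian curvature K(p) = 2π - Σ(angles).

Sum of angles = 195°. K = 360° - 195° = 165° = 11π/12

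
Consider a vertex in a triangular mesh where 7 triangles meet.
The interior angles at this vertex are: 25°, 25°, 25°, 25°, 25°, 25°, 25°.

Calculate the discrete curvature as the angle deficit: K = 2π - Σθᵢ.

Sum of angles = 175°. K = 360° - 175° = 185°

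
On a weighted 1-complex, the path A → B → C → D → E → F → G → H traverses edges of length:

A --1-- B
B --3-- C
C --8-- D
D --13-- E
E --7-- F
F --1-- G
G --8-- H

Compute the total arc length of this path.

Arc length = 1 + 3 + 8 + 13 + 7 + 1 + 8 = 41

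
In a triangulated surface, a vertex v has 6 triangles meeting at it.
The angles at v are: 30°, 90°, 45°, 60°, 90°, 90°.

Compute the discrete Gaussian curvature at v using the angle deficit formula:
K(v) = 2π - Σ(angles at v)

Sum of angles = 405°. K = 360° - 405° = -45°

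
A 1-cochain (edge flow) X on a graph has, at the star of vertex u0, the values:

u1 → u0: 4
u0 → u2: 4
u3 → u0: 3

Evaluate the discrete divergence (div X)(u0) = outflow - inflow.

Divergence = sum of outgoing flows = (-4) + 4 + (-3) = -3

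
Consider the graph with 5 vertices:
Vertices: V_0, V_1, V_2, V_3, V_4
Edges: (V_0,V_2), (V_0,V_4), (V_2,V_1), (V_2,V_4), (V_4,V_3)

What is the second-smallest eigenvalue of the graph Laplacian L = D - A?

Degrees: deg(V_0) = 2, deg(V_1) = 1, deg(V_2) = 3, deg(V_3) = 1, deg(V_4) = 3.
L = D − A with rows/columns ordered (V_0, V_1, V_2, V_3, V_4):
  [ 2,  0, -1,  0, -1]
  [ 0,  1, -1,  0,  0]
  [-1, -1,  3,  0, -1]
  [ 0,  0,  0,  1, -1]
  [-1,  0, -1, -1,  3]
Characteristic polynomial: det(λI − L) = λ(λ² − 5λ + 3)(λ² − 5λ + 5).
Roots: λ = 0; (λ² − 5λ + 3) = 0 ⇒ λ = (5 ± √13)/2 ≈ 0.6972, 4.3028; (λ² − 5λ + 5) = 0 ⇒ λ = (5 ± √5)/2 ≈ 1.382, 3.618.
(Check: the roots sum (with multiplicity) to 10, matching trace L = Σdeg = 2·5 = 10.)
Laplacian eigenvalues: [0.0, 0.6972, 1.382, 3.618, 4.3028]. Algebraic connectivity (smallest non-zero eigenvalue) = 0.6972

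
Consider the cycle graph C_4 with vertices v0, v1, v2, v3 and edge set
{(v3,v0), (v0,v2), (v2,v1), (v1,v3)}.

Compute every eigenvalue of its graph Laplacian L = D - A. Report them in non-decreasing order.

The cycle graph C_n has Laplacian eigenvalues λ_k = 2 − 2cos(2πk/n), k = 0, 1, …, n−1. Here n = 4:
k=0: 2 − 2cos(0) = 0.0; k=1: 2 − 2cos(π/2) = 2.0; k=2: 2 − 2cos(π) = 4.0; k=3: 2 − 2cos(3π/2) = 2.0.
Laplacian eigenvalues (increasing order): [0.0, 2.0, 2.0, 4.0]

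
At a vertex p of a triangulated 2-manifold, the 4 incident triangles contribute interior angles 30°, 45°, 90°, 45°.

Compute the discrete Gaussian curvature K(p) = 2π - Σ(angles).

Sum of angles = 210°. K = 360° - 210° = 150°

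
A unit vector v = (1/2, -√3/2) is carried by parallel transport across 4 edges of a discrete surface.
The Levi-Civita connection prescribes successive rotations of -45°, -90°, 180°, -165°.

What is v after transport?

Total rotation: (-45°) + (-90°) + 180° + (-165°) = -120°. Final vector: (-1, 0)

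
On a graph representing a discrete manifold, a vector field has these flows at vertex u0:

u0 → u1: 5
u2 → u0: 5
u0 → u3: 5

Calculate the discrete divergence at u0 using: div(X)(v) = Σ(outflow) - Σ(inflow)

Divergence = sum of outgoing flows = 5 + (-5) + 5 = 5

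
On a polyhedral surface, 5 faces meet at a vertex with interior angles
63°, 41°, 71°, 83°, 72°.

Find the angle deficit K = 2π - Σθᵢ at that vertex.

Sum of angles = 330°. K = 360° - 330° = 30° = π/6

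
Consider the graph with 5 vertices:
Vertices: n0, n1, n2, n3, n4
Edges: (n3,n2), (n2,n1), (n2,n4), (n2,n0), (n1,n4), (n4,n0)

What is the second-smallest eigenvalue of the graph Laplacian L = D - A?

Degrees: deg(n0) = 2, deg(n1) = 2, deg(n2) = 4, deg(n3) = 1, deg(n4) = 3.
L = D − A with rows/columns ordered (n0, n1, n2, n3, n4):
  [ 2,  0, -1,  0, -1]
  [ 0,  2, -1,  0, -1]
  [-1, -1,  4, -1, -1]
  [ 0,  0, -1,  1,  0]
  [-1, -1, -1,  0,  3]
Characteristic polynomial: det(λI − L) = λ(λ − 1)(λ − 2)(λ − 4)(λ − 5).
Roots: λ = 0; (λ − 1) = 0 ⇒ λ = 1; (λ − 2) = 0 ⇒ λ = 2; (λ − 4) = 0 ⇒ λ = 4; (λ − 5) = 0 ⇒ λ = 5.
(Check: the roots sum (with multiplicity) to 12, matching trace L = Σdeg = 2·6 = 12.)
Laplacian eigenvalues: [0.0, 1.0, 2.0, 4.0, 5.0]. Algebraic connectivity (smallest non-zero eigenvalue) = 1.0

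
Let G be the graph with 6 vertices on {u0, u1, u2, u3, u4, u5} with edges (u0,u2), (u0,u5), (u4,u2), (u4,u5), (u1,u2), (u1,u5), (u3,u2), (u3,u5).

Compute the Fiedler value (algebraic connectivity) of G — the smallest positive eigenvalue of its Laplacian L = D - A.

Degrees: deg(u0) = 2, deg(u1) = 2, deg(u2) = 4, deg(u3) = 2, deg(u4) = 2, deg(u5) = 4.
L = D − A with rows/columns ordered (u0, u1, u2, u3, u4, u5):
  [ 2,  0, -1,  0,  0, -1]
  [ 0,  2, -1,  0,  0, -1]
  [-1, -1,  4, -1, -1,  0]
  [ 0,  0, -1,  2,  0, -1]
  [ 0,  0, -1,  0,  2, -1]
  [-1, -1,  0, -1, -1,  4]
Characteristic polynomial: det(λI − L) = λ(λ − 2)³(λ − 4)(λ − 6).
Roots: λ = 0; (λ − 2) = 0 ⇒ λ = 2 (multiplicity 3); (λ − 4) = 0 ⇒ λ = 4; (λ − 6) = 0 ⇒ λ = 6.
(Check: the roots sum (with multiplicity) to 16, matching trace L = Σdeg = 2·8 = 16.)
Laplacian eigenvalues: [0.0, 2.0, 2.0, 2.0, 4.0, 6.0]. Algebraic connectivity (smallest non-zero eigenvalue) = 2.0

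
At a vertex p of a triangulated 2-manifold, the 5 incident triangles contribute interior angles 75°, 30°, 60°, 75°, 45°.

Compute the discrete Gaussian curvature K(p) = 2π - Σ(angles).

Sum of angles = 285°. K = 360° - 285° = 75°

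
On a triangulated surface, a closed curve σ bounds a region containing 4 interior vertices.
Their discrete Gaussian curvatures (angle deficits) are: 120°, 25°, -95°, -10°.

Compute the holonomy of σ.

Holonomy = total enclosed curvature = 120° + 25° + (-95°) + (-10°) = 40°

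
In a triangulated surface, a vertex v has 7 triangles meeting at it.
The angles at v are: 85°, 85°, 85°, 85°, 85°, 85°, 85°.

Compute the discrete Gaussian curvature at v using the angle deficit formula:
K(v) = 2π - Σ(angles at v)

Sum of angles = 595°. K = 360° - 595° = -235° = -47π/36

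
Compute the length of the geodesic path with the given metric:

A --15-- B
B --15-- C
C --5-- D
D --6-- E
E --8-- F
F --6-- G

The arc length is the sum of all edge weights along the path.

Arc length = 15 + 15 + 5 + 6 + 8 + 6 = 55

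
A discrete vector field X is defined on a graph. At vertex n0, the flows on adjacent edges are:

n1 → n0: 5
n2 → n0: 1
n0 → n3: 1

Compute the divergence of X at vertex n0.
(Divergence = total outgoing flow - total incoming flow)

Divergence = sum of outgoing flows = (-5) + (-1) + 1 = -5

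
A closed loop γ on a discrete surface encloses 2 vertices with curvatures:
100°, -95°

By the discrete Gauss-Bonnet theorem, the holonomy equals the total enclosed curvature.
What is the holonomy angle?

Holonomy = total enclosed curvature = 100° + (-95°) = 5°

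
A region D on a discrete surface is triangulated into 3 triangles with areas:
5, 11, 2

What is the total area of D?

5 + 11 + 2 = 18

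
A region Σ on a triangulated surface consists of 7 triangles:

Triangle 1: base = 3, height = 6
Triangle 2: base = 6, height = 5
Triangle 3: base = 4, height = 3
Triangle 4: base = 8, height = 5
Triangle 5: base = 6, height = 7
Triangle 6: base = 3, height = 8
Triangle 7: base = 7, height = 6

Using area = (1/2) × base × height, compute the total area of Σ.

(1/2)×3×6 + (1/2)×6×5 + (1/2)×4×3 + (1/2)×8×5 + (1/2)×6×7 + (1/2)×3×8 + (1/2)×7×6 = 104.0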